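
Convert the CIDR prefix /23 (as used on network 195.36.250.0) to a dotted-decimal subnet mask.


/23 means 23 network bits, 9 host bits
Binary: 11111111111111111111111000000000
Mask: 255.255.254.0


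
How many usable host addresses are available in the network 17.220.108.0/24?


Host bits = 32 - 24 = 8
Total addresses = 2^8 = 256
Usable = total - 2 (network and broadcast)
Usable hosts: 254


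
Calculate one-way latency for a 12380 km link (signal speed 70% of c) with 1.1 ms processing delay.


Speed = 0.7 * 3e5 km/s = 210000 km/s
Propagation delay = 12380 / 210000 = 0.059 s = 58.9524 ms
Processing delay = 1.1 ms
Total one-way latency = 60.0524 ms


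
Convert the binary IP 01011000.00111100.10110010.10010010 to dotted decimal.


01011000 = 88
00111100 = 60
10110010 = 178
10010010 = 146
IP: 88.60.178.146


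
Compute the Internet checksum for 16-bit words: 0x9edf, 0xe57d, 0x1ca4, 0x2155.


Sum all words (with carry folding):
+ 0x9edf = 0x9edf
+ 0xe57d = 0x845d
+ 0x1ca4 = 0xa101
+ 0x2155 = 0xc256
One's complement: ~0xc256
Checksum = 0x3da9


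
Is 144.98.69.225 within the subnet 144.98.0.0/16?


Subnet network: 144.98.0.0
Test IP AND mask: 144.98.0.0
Yes, 144.98.69.225 is in 144.98.0.0/16


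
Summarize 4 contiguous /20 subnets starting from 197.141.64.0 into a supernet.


Original prefix: /20
Number of subnets: 4 = 2^2
New prefix = 20 - 2 = 18
Supernet: 197.141.64.0/18


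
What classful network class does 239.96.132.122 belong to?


First octet: 239
Binary: 11101111
1110xxxx -> Class D (224-239)
Class D (multicast), default mask N/A


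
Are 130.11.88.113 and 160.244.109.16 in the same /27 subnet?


Mask: 255.255.255.224
130.11.88.113 AND mask = 130.11.88.96
160.244.109.16 AND mask = 160.244.109.0
No, different subnets (130.11.88.96 vs 160.244.109.0)


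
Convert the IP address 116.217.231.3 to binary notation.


116 = 01110100
217 = 11011001
231 = 11100111
3 = 00000011
Binary: 01110100.11011001.11100111.00000011


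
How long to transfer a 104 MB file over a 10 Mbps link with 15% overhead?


Effective throughput = 10 * (1 - 15/100) = 8.5 Mbps
File size in Mb = 104 * 8 = 832 Mb
Time = 832 / 8.5
Time = 97.8824 seconds


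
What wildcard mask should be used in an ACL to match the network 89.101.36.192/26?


Subnet mask: 255.255.255.192
Wildcard = 255.255.255.255 - subnet mask
255 - 255 = 0
255 - 255 = 0
255 - 255 = 0
255 - 192 = 63
Wildcard: 0.0.0.63


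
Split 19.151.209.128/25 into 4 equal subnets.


New prefix = 25 + 2 = 27
Each subnet has 32 addresses
  19.151.209.128/27
  19.151.209.160/27
  19.151.209.192/27
  19.151.209.224/27
Subnets: 19.151.209.128/27, 19.151.209.160/27, 19.151.209.192/27, 19.151.209.224/27


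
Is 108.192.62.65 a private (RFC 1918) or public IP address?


RFC 1918 private ranges:
  10.0.0.0/8 (10.0.0.0 - 10.255.255.255)
  172.16.0.0/12 (172.16.0.0 - 172.31.255.255)
  192.168.0.0/16 (192.168.0.0 - 192.168.255.255)
Public (not in any RFC 1918 range)


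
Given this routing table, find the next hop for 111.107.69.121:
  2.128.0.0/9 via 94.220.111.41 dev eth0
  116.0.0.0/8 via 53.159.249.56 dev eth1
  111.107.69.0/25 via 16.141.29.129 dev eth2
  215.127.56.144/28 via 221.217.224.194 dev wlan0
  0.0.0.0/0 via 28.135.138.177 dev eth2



Longest prefix match for 111.107.69.121:
  /9 2.128.0.0: no
  /8 116.0.0.0: no
  /25 111.107.69.0: MATCH
  /28 215.127.56.144: no
  /0 0.0.0.0: MATCH
Selected: next-hop 16.141.29.129 via eth2 (matched /25)


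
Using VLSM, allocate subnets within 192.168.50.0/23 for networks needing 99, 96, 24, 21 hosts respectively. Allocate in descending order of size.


99 hosts -> /25 (126 usable): 192.168.50.0/25
96 hosts -> /25 (126 usable): 192.168.50.128/25
24 hosts -> /27 (30 usable): 192.168.51.0/27
21 hosts -> /27 (30 usable): 192.168.51.32/27
Allocation: 192.168.50.0/25 (99 hosts, 126 usable); 192.168.50.128/25 (96 hosts, 126 usable); 192.168.51.0/27 (24 hosts, 30 usable); 192.168.51.32/27 (21 hosts, 30 usable)


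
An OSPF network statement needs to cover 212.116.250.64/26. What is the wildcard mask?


Subnet mask: 255.255.255.192
Wildcard = 255.255.255.255 - subnet mask
255 - 255 = 0
255 - 255 = 0
255 - 255 = 0
255 - 192 = 63
Wildcard: 0.0.0.63


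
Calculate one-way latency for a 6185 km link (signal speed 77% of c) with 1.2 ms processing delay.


Speed = 0.77 * 3e5 km/s = 231000 km/s
Propagation delay = 6185 / 231000 = 0.0268 s = 26.7749 ms
Processing delay = 1.2 ms
Total one-way latency = 27.9749 ms


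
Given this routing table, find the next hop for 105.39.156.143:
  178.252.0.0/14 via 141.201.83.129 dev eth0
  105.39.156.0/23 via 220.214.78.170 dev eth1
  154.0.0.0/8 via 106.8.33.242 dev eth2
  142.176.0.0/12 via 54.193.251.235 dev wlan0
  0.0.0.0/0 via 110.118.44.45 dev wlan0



Longest prefix match for 105.39.156.143:
  /14 178.252.0.0: no
  /23 105.39.156.0: MATCH
  /8 154.0.0.0: no
  /12 142.176.0.0: no
  /0 0.0.0.0: MATCH
Selected: next-hop 220.214.78.170 via eth1 (matched /23)


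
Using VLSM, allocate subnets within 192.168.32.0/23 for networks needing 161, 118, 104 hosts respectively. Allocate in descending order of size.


161 hosts -> /24 (254 usable): 192.168.32.0/24
118 hosts -> /25 (126 usable): 192.168.33.0/25
104 hosts -> /25 (126 usable): 192.168.33.128/25
Allocation: 192.168.32.0/24 (161 hosts, 254 usable); 192.168.33.0/25 (118 hosts, 126 usable); 192.168.33.128/25 (104 hosts, 126 usable)


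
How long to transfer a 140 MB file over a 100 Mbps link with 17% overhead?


Effective throughput = 100 * (1 - 17/100) = 83 Mbps
File size in Mb = 140 * 8 = 1120 Mb
Time = 1120 / 83
Time = 13.494 seconds


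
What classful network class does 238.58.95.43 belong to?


First octet: 238
Binary: 11101110
1110xxxx -> Class D (224-239)
Class D (multicast), default mask N/A


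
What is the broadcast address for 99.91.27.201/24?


Network: 99.91.27.0/24
Host bits = 8
Set all host bits to 1:
Broadcast: 99.91.27.255


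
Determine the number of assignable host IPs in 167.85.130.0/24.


Host bits = 32 - 24 = 8
Total addresses = 2^8 = 256
Usable = total - 2 (network and broadcast)
Usable hosts: 254


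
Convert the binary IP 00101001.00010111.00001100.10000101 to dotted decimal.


00101001 = 41
00010111 = 23
00001100 = 12
10000101 = 133
IP: 41.23.12.133


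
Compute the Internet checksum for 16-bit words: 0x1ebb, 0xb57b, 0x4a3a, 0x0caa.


Sum all words (with carry folding):
+ 0x1ebb = 0x1ebb
+ 0xb57b = 0xd436
+ 0x4a3a = 0x1e71
+ 0x0caa = 0x2b1b
One's complement: ~0x2b1b
Checksum = 0xd4e4


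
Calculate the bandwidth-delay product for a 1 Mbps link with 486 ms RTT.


BDP = bandwidth * RTT
= 1 Mbps * 486 ms
= 1 * 1e6 * 486 / 1000 bits
= 486000 bits
= 60750 bytes
= 59.3262 KB
BDP = 486000 bits (60750 bytes)


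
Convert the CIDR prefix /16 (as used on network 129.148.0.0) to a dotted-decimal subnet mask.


/16 means 16 network bits, 16 host bits
Binary: 11111111111111110000000000000000
Mask: 255.255.0.0


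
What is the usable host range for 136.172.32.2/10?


Network: 136.128.0.0
Broadcast: 136.191.255.255
First usable = network + 1
Last usable = broadcast - 1
Range: 136.128.0.1 to 136.191.255.254


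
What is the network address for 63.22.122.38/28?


IP:   00111111.00010110.01111010.00100110
Mask: 11111111.11111111.11111111.11110000
AND operation:
Net:  00111111.00010110.01111010.00100000
Network: 63.22.122.32/28


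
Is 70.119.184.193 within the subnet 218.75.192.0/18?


Subnet network: 218.75.192.0
Test IP AND mask: 70.119.128.0
No, 70.119.184.193 is not in 218.75.192.0/18


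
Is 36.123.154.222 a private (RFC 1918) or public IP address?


RFC 1918 private ranges:
  10.0.0.0/8 (10.0.0.0 - 10.255.255.255)
  172.16.0.0/12 (172.16.0.0 - 172.31.255.255)
  192.168.0.0/16 (192.168.0.0 - 192.168.255.255)
Public (not in any RFC 1918 range)


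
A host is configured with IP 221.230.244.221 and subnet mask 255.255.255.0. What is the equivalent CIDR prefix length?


Binary: 11111111.11111111.11111111.00000000
Count leading 1s
Prefix: /24


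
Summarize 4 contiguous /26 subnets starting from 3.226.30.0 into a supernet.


Original prefix: /26
Number of subnets: 4 = 2^2
New prefix = 26 - 2 = 24
Supernet: 3.226.30.0/24


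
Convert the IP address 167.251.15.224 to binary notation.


167 = 10100111
251 = 11111011
15 = 00001111
224 = 11100000
Binary: 10100111.11111011.00001111.11100000


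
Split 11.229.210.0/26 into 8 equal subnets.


New prefix = 26 + 3 = 29
Each subnet has 8 addresses
  11.229.210.0/29
  11.229.210.8/29
  11.229.210.16/29
  11.229.210.24/29
  11.229.210.32/29
  11.229.210.40/29
  11.229.210.48/29
  11.229.210.56/29
Subnets: 11.229.210.0/29, 11.229.210.8/29, 11.229.210.16/29, 11.229.210.24/29, 11.229.210.32/29, 11.229.210.40/29, 11.229.210.48/29, 11.229.210.56/29


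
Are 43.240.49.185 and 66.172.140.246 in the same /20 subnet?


Mask: 255.255.240.0
43.240.49.185 AND mask = 43.240.48.0
66.172.140.246 AND mask = 66.172.128.0
No, different subnets (43.240.48.0 vs 66.172.128.0)


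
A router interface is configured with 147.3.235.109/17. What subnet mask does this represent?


/17 means 17 network bits, 15 host bits
Binary: 11111111111111111000000000000000
Mask: 255.255.128.0


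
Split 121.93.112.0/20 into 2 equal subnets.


New prefix = 20 + 1 = 21
Each subnet has 2048 addresses
  121.93.112.0/21
  121.93.120.0/21
Subnets: 121.93.112.0/21, 121.93.120.0/21


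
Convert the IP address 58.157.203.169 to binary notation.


58 = 00111010
157 = 10011101
203 = 11001011
169 = 10101001
Binary: 00111010.10011101.11001011.10101001


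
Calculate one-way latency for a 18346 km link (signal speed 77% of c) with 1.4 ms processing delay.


Speed = 0.77 * 3e5 km/s = 231000 km/s
Propagation delay = 18346 / 231000 = 0.0794 s = 79.4199 ms
Processing delay = 1.4 ms
Total one-way latency = 80.8199 ms


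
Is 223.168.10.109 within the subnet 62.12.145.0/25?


Subnet network: 62.12.145.0
Test IP AND mask: 223.168.10.0
No, 223.168.10.109 is not in 62.12.145.0/25


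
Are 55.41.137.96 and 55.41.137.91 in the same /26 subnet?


Mask: 255.255.255.192
55.41.137.96 AND mask = 55.41.137.64
55.41.137.91 AND mask = 55.41.137.64
Yes, same subnet (55.41.137.64)


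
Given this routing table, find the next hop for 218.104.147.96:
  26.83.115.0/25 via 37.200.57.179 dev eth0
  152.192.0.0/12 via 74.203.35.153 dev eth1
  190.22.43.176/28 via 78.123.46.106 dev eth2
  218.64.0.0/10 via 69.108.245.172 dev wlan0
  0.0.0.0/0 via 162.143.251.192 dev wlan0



Longest prefix match for 218.104.147.96:
  /25 26.83.115.0: no
  /12 152.192.0.0: no
  /28 190.22.43.176: no
  /10 218.64.0.0: MATCH
  /0 0.0.0.0: MATCH
Selected: next-hop 69.108.245.172 via wlan0 (matched /10)


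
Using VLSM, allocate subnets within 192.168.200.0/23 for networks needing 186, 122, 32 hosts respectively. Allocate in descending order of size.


186 hosts -> /24 (254 usable): 192.168.200.0/24
122 hosts -> /25 (126 usable): 192.168.201.0/25
32 hosts -> /26 (62 usable): 192.168.201.128/26
Allocation: 192.168.200.0/24 (186 hosts, 254 usable); 192.168.201.0/25 (122 hosts, 126 usable); 192.168.201.128/26 (32 hosts, 62 usable)


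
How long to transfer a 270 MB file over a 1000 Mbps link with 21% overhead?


Effective throughput = 1000 * (1 - 21/100) = 790 Mbps
File size in Mb = 270 * 8 = 2160 Mb
Time = 2160 / 790
Time = 2.7342 seconds


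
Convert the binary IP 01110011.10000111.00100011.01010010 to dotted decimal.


01110011 = 115
10000111 = 135
00100011 = 35
01010010 = 82
IP: 115.135.35.82


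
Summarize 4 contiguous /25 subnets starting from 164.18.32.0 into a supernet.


Original prefix: /25
Number of subnets: 4 = 2^2
New prefix = 25 - 2 = 23
Supernet: 164.18.32.0/23


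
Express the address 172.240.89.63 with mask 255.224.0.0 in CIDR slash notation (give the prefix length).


Binary: 11111111.11100000.00000000.00000000
Count leading 1s
Prefix: /11


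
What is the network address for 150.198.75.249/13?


IP:   10010110.11000110.01001011.11111001
Mask: 11111111.11111000.00000000.00000000
AND operation:
Net:  10010110.11000000.00000000.00000000
Network: 150.192.0.0/13


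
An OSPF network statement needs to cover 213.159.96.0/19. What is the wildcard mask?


Subnet mask: 255.255.224.0
Wildcard = 255.255.255.255 - subnet mask
255 - 255 = 0
255 - 255 = 0
255 - 224 = 31
255 - 0 = 255
Wildcard: 0.0.31.255


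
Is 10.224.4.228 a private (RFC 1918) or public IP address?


RFC 1918 private ranges:
  10.0.0.0/8 (10.0.0.0 - 10.255.255.255)
  172.16.0.0/12 (172.16.0.0 - 172.31.255.255)
  192.168.0.0/16 (192.168.0.0 - 192.168.255.255)
Private (in 10.0.0.0/8)


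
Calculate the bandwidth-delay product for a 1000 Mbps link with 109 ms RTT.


BDP = bandwidth * RTT
= 1000 Mbps * 109 ms
= 1000 * 1e6 * 109 / 1000 bits
= 109000000 bits
= 13625000 bytes
= 13305.6641 KB
BDP = 109000000 bits (13625000 bytes)


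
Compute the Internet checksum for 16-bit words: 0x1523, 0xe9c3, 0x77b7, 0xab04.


Sum all words (with carry folding):
+ 0x1523 = 0x1523
+ 0xe9c3 = 0xfee6
+ 0x77b7 = 0x769e
+ 0xab04 = 0x21a3
One's complement: ~0x21a3
Checksum = 0xde5c


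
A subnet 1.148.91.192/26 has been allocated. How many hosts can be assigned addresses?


Host bits = 32 - 26 = 6
Total addresses = 2^6 = 64
Usable = total - 2 (network and broadcast)
Usable hosts: 62


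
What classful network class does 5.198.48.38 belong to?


First octet: 5
Binary: 00000101
0xxxxxxx -> Class A (1-126)
Class A, default mask 255.0.0.0 (/8)


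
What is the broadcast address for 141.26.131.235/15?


Network: 141.26.0.0/15
Host bits = 17
Set all host bits to 1:
Broadcast: 141.27.255.255


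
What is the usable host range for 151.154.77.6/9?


Network: 151.128.0.0
Broadcast: 151.255.255.255
First usable = network + 1
Last usable = broadcast - 1
Range: 151.128.0.1 to 151.255.255.254


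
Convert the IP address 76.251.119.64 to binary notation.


76 = 01001100
251 = 11111011
119 = 01110111
64 = 01000000
Binary: 01001100.11111011.01110111.01000000


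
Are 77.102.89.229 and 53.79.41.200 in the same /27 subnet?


Mask: 255.255.255.224
77.102.89.229 AND mask = 77.102.89.224
53.79.41.200 AND mask = 53.79.41.192
No, different subnets (77.102.89.224 vs 53.79.41.192)


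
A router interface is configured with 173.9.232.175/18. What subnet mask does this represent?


/18 means 18 network bits, 14 host bits
Binary: 11111111111111111100000000000000
Mask: 255.255.192.0


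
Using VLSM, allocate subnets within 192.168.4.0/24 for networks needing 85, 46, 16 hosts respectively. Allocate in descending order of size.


85 hosts -> /25 (126 usable): 192.168.4.0/25
46 hosts -> /26 (62 usable): 192.168.4.128/26
16 hosts -> /27 (30 usable): 192.168.4.192/27
Allocation: 192.168.4.0/25 (85 hosts, 126 usable); 192.168.4.128/26 (46 hosts, 62 usable); 192.168.4.192/27 (16 hosts, 30 usable)


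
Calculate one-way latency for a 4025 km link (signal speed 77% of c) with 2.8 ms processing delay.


Speed = 0.77 * 3e5 km/s = 231000 km/s
Propagation delay = 4025 / 231000 = 0.0174 s = 17.4242 ms
Processing delay = 2.8 ms
Total one-way latency = 20.2242 ms


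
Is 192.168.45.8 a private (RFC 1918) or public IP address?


RFC 1918 private ranges:
  10.0.0.0/8 (10.0.0.0 - 10.255.255.255)
  172.16.0.0/12 (172.16.0.0 - 172.31.255.255)
  192.168.0.0/16 (192.168.0.0 - 192.168.255.255)
Private (in 192.168.0.0/16)


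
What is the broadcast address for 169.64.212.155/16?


Network: 169.64.0.0/16
Host bits = 16
Set all host bits to 1:
Broadcast: 169.64.255.255


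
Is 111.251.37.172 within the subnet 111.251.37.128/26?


Subnet network: 111.251.37.128
Test IP AND mask: 111.251.37.128
Yes, 111.251.37.172 is in 111.251.37.128/26


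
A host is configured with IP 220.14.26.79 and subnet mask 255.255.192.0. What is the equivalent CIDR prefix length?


Binary: 11111111.11111111.11000000.00000000
Count leading 1s
Prefix: /18


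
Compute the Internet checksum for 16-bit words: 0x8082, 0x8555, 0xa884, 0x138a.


Sum all words (with carry folding):
+ 0x8082 = 0x8082
+ 0x8555 = 0x05d8
+ 0xa884 = 0xae5c
+ 0x138a = 0xc1e6
One's complement: ~0xc1e6
Checksum = 0x3e19


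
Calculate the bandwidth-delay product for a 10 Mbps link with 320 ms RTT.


BDP = bandwidth * RTT
= 10 Mbps * 320 ms
= 10 * 1e6 * 320 / 1000 bits
= 3200000 bits
= 400000 bytes
= 390.625 KB
BDP = 3200000 bits (400000 bytes)


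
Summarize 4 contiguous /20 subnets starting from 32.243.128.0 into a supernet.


Original prefix: /20
Number of subnets: 4 = 2^2
New prefix = 20 - 2 = 18
Supernet: 32.243.128.0/18


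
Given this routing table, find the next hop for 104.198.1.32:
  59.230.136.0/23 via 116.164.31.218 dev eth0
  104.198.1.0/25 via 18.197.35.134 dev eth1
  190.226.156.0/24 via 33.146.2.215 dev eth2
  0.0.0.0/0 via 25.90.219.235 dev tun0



Longest prefix match for 104.198.1.32:
  /23 59.230.136.0: no
  /25 104.198.1.0: MATCH
  /24 190.226.156.0: no
  /0 0.0.0.0: MATCH
Selected: next-hop 18.197.35.134 via eth1 (matched /25)


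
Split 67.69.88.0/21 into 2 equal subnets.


New prefix = 21 + 1 = 22
Each subnet has 1024 addresses
  67.69.88.0/22
  67.69.92.0/22
Subnets: 67.69.88.0/22, 67.69.92.0/22


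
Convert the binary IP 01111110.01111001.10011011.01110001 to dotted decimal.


01111110 = 126
01111001 = 121
10011011 = 155
01110001 = 113
IP: 126.121.155.113


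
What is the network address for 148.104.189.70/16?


IP:   10010100.01101000.10111101.01000110
Mask: 11111111.11111111.00000000.00000000
AND operation:
Net:  10010100.01101000.00000000.00000000
Network: 148.104.0.0/16


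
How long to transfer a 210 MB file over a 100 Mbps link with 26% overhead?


Effective throughput = 100 * (1 - 26/100) = 74 Mbps
File size in Mb = 210 * 8 = 1680 Mb
Time = 1680 / 74
Time = 22.7027 seconds


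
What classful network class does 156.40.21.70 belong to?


First octet: 156
Binary: 10011100
10xxxxxx -> Class B (128-191)
Class B, default mask 255.255.0.0 (/16)


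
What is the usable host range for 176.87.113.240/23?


Network: 176.87.112.0
Broadcast: 176.87.113.255
First usable = network + 1
Last usable = broadcast - 1
Range: 176.87.112.1 to 176.87.113.254


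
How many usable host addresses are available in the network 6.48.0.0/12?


Host bits = 32 - 12 = 20
Total addresses = 2^20 = 1048576
Usable = total - 2 (network and broadcast)
Usable hosts: 1048574


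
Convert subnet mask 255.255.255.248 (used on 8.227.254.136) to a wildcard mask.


Subnet mask: 255.255.255.248
Wildcard = 255.255.255.255 - subnet mask
255 - 255 = 0
255 - 255 = 0
255 - 255 = 0
255 - 248 = 7
Wildcard: 0.0.0.7


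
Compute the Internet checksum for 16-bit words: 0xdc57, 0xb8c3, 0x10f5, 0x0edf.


Sum all words (with carry folding):
+ 0xdc57 = 0xdc57
+ 0xb8c3 = 0x951b
+ 0x10f5 = 0xa610
+ 0x0edf = 0xb4ef
One's complement: ~0xb4ef
Checksum = 0x4b10


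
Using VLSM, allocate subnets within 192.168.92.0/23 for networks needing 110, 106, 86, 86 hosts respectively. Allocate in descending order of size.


110 hosts -> /25 (126 usable): 192.168.92.0/25
106 hosts -> /25 (126 usable): 192.168.92.128/25
86 hosts -> /25 (126 usable): 192.168.93.0/25
86 hosts -> /25 (126 usable): 192.168.93.128/25
Allocation: 192.168.92.0/25 (110 hosts, 126 usable); 192.168.92.128/25 (106 hosts, 126 usable); 192.168.93.0/25 (86 hosts, 126 usable); 192.168.93.128/25 (86 hosts, 126 usable)


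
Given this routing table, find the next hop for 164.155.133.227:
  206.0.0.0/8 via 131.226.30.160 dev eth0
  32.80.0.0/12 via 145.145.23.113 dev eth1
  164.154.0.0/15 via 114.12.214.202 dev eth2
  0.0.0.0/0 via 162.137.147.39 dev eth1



Longest prefix match for 164.155.133.227:
  /8 206.0.0.0: no
  /12 32.80.0.0: no
  /15 164.154.0.0: MATCH
  /0 0.0.0.0: MATCH
Selected: next-hop 114.12.214.202 via eth2 (matched /15)


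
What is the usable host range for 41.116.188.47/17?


Network: 41.116.128.0
Broadcast: 41.116.255.255
First usable = network + 1
Last usable = broadcast - 1
Range: 41.116.128.1 to 41.116.255.254


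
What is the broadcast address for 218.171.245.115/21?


Network: 218.171.240.0/21
Host bits = 11
Set all host bits to 1:
Broadcast: 218.171.247.255


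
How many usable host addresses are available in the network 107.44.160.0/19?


Host bits = 32 - 19 = 13
Total addresses = 2^13 = 8192
Usable = total - 2 (network and broadcast)
Usable hosts: 8190


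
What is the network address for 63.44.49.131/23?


IP:   00111111.00101100.00110001.10000011
Mask: 11111111.11111111.11111110.00000000
AND operation:
Net:  00111111.00101100.00110000.00000000
Network: 63.44.48.0/23


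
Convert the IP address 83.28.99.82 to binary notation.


83 = 01010011
28 = 00011100
99 = 01100011
82 = 01010010
Binary: 01010011.00011100.01100011.01010010


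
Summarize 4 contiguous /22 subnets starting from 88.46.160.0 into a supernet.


Original prefix: /22
Number of subnets: 4 = 2^2
New prefix = 22 - 2 = 20
Supernet: 88.46.160.0/20


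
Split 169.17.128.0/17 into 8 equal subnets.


New prefix = 17 + 3 = 20
Each subnet has 4096 addresses
  169.17.128.0/20
  169.17.144.0/20
  169.17.160.0/20
  169.17.176.0/20
  169.17.192.0/20
  169.17.208.0/20
  169.17.224.0/20
  169.17.240.0/20
Subnets: 169.17.128.0/20, 169.17.144.0/20, 169.17.160.0/20, 169.17.176.0/20, 169.17.192.0/20, 169.17.208.0/20, 169.17.224.0/20, 169.17.240.0/20


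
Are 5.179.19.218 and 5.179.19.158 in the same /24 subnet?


Mask: 255.255.255.0
5.179.19.218 AND mask = 5.179.19.0
5.179.19.158 AND mask = 5.179.19.0
Yes, same subnet (5.179.19.0)


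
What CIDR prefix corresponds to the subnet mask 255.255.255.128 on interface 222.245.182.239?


Binary: 11111111.11111111.11111111.10000000
Count leading 1s
Prefix: /25


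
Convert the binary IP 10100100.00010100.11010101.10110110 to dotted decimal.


10100100 = 164
00010100 = 20
11010101 = 213
10110110 = 182
IP: 164.20.213.182


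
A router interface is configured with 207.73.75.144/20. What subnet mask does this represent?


/20 means 20 network bits, 12 host bits
Binary: 11111111111111111111000000000000
Mask: 255.255.240.0


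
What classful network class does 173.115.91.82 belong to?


First octet: 173
Binary: 10101101
10xxxxxx -> Class B (128-191)
Class B, default mask 255.255.0.0 (/16)


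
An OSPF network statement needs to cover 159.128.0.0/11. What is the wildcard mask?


Subnet mask: 255.224.0.0
Wildcard = 255.255.255.255 - subnet mask
255 - 255 = 0
255 - 224 = 31
255 - 0 = 255
255 - 0 = 255
Wildcard: 0.31.255.255


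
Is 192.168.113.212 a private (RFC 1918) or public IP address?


RFC 1918 private ranges:
  10.0.0.0/8 (10.0.0.0 - 10.255.255.255)
  172.16.0.0/12 (172.16.0.0 - 172.31.255.255)
  192.168.0.0/16 (192.168.0.0 - 192.168.255.255)
Private (in 192.168.0.0/16)


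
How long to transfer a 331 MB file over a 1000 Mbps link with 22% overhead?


Effective throughput = 1000 * (1 - 22/100) = 780 Mbps
File size in Mb = 331 * 8 = 2648 Mb
Time = 2648 / 780
Time = 3.3949 seconds


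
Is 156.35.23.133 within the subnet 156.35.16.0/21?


Subnet network: 156.35.16.0
Test IP AND mask: 156.35.16.0
Yes, 156.35.23.133 is in 156.35.16.0/21


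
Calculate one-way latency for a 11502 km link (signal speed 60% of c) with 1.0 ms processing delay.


Speed = 0.6 * 3e5 km/s = 180000 km/s
Propagation delay = 11502 / 180000 = 0.0639 s = 63.9 ms
Processing delay = 1.0 ms
Total one-way latency = 64.9 ms


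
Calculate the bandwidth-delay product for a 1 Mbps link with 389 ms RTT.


BDP = bandwidth * RTT
= 1 Mbps * 389 ms
= 1 * 1e6 * 389 / 1000 bits
= 389000 bits
= 48625 bytes
= 47.4854 KB
BDP = 389000 bits (48625 bytes)


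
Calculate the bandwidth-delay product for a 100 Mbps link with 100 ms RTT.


BDP = bandwidth * RTT
= 100 Mbps * 100 ms
= 100 * 1e6 * 100 / 1000 bits
= 10000000 bits
= 1250000 bytes
= 1220.7031 KB
BDP = 10000000 bits (1250000 bytes)


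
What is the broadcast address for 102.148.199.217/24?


Network: 102.148.199.0/24
Host bits = 8
Set all host bits to 1:
Broadcast: 102.148.199.255


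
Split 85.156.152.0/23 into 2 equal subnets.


New prefix = 23 + 1 = 24
Each subnet has 256 addresses
  85.156.152.0/24
  85.156.153.0/24
Subnets: 85.156.152.0/24, 85.156.153.0/24


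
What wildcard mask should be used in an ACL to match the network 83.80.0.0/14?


Subnet mask: 255.252.0.0
Wildcard = 255.255.255.255 - subnet mask
255 - 255 = 0
255 - 252 = 3
255 - 0 = 255
255 - 0 = 255
Wildcard: 0.3.255.255


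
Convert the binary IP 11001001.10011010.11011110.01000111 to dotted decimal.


11001001 = 201
10011010 = 154
11011110 = 222
01000111 = 71
IP: 201.154.222.71


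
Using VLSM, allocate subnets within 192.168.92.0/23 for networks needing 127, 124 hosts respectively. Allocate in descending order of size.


127 hosts -> /24 (254 usable): 192.168.92.0/24
124 hosts -> /25 (126 usable): 192.168.93.0/25
Allocation: 192.168.92.0/24 (127 hosts, 254 usable); 192.168.93.0/25 (124 hosts, 126 usable)


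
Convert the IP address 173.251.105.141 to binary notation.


173 = 10101101
251 = 11111011
105 = 01101001
141 = 10001101
Binary: 10101101.11111011.01101001.10001101


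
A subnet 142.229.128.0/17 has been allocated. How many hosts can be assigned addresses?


Host bits = 32 - 17 = 15
Total addresses = 2^15 = 32768
Usable = total - 2 (network and broadcast)
Usable hosts: 32766


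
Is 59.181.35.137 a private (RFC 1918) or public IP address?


RFC 1918 private ranges:
  10.0.0.0/8 (10.0.0.0 - 10.255.255.255)
  172.16.0.0/12 (172.16.0.0 - 172.31.255.255)
  192.168.0.0/16 (192.168.0.0 - 192.168.255.255)
Public (not in any RFC 1918 range)


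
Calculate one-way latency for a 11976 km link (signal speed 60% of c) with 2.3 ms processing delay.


Speed = 0.6 * 3e5 km/s = 180000 km/s
Propagation delay = 11976 / 180000 = 0.0665 s = 66.5333 ms
Processing delay = 2.3 ms
Total one-way latency = 68.8333 ms


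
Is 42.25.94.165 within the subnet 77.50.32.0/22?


Subnet network: 77.50.32.0
Test IP AND mask: 42.25.92.0
No, 42.25.94.165 is not in 77.50.32.0/22


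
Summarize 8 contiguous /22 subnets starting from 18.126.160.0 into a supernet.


Original prefix: /22
Number of subnets: 8 = 2^3
New prefix = 22 - 3 = 19
Supernet: 18.126.160.0/19


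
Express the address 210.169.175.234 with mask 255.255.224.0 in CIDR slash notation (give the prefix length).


Binary: 11111111.11111111.11100000.00000000
Count leading 1s
Prefix: /19


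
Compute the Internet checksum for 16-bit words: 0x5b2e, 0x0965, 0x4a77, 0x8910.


Sum all words (with carry folding):
+ 0x5b2e = 0x5b2e
+ 0x0965 = 0x6493
+ 0x4a77 = 0xaf0a
+ 0x8910 = 0x381b
One's complement: ~0x381b
Checksum = 0xc7e4


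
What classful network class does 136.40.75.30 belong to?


First octet: 136
Binary: 10001000
10xxxxxx -> Class B (128-191)
Class B, default mask 255.255.0.0 (/16)


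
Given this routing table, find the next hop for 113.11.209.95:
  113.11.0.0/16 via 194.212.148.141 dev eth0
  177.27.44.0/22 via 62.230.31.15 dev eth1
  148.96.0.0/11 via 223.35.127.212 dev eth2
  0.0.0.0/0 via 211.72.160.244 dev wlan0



Longest prefix match for 113.11.209.95:
  /16 113.11.0.0: MATCH
  /22 177.27.44.0: no
  /11 148.96.0.0: no
  /0 0.0.0.0: MATCH
Selected: next-hop 194.212.148.141 via eth0 (matched /16)


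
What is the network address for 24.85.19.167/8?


IP:   00011000.01010101.00010011.10100111
Mask: 11111111.00000000.00000000.00000000
AND operation:
Net:  00011000.00000000.00000000.00000000
Network: 24.0.0.0/8


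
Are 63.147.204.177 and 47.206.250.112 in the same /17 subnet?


Mask: 255.255.128.0
63.147.204.177 AND mask = 63.147.128.0
47.206.250.112 AND mask = 47.206.128.0
No, different subnets (63.147.128.0 vs 47.206.128.0)


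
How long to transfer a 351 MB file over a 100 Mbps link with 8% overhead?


Effective throughput = 100 * (1 - 8/100) = 92 Mbps
File size in Mb = 351 * 8 = 2808 Mb
Time = 2808 / 92
Time = 30.5217 seconds


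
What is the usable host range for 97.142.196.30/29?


Network: 97.142.196.24
Broadcast: 97.142.196.31
First usable = network + 1
Last usable = broadcast - 1
Range: 97.142.196.25 to 97.142.196.30


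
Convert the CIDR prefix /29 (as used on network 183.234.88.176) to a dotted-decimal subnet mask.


/29 means 29 network bits, 3 host bits
Binary: 11111111111111111111111111111000
Mask: 255.255.255.248


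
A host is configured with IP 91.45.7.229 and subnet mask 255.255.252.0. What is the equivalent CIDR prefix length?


Binary: 11111111.11111111.11111100.00000000
Count leading 1s
Prefix: /22


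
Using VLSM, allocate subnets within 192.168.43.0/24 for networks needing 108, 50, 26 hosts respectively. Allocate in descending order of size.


108 hosts -> /25 (126 usable): 192.168.43.0/25
50 hosts -> /26 (62 usable): 192.168.43.128/26
26 hosts -> /27 (30 usable): 192.168.43.192/27
Allocation: 192.168.43.0/25 (108 hosts, 126 usable); 192.168.43.128/26 (50 hosts, 62 usable); 192.168.43.192/27 (26 hosts, 30 usable)


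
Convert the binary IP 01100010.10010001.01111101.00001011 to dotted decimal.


01100010 = 98
10010001 = 145
01111101 = 125
00001011 = 11
IP: 98.145.125.11


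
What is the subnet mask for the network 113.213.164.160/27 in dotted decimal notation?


/27 means 27 network bits, 5 host bits
Binary: 11111111111111111111111111100000
Mask: 255.255.255.224


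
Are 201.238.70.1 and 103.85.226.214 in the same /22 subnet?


Mask: 255.255.252.0
201.238.70.1 AND mask = 201.238.68.0
103.85.226.214 AND mask = 103.85.224.0
No, different subnets (201.238.68.0 vs 103.85.224.0)


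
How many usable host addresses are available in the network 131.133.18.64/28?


Host bits = 32 - 28 = 4
Total addresses = 2^4 = 16
Usable = total - 2 (network and broadcast)
Usable hosts: 14


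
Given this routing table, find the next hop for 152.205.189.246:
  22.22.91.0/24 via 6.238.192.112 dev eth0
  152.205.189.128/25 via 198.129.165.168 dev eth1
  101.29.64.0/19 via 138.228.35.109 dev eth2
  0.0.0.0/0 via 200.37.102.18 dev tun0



Longest prefix match for 152.205.189.246:
  /24 22.22.91.0: no
  /25 152.205.189.128: MATCH
  /19 101.29.64.0: no
  /0 0.0.0.0: MATCH
Selected: next-hop 198.129.165.168 via eth1 (matched /25)


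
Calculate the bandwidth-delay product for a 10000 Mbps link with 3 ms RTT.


BDP = bandwidth * RTT
= 10000 Mbps * 3 ms
= 10000 * 1e6 * 3 / 1000 bits
= 30000000 bits
= 3750000 bytes
= 3662.1094 KB
BDP = 30000000 bits (3750000 bytes)


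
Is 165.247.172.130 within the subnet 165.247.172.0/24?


Subnet network: 165.247.172.0
Test IP AND mask: 165.247.172.0
Yes, 165.247.172.130 is in 165.247.172.0/24


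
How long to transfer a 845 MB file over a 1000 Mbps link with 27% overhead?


Effective throughput = 1000 * (1 - 27/100) = 730 Mbps
File size in Mb = 845 * 8 = 6760 Mb
Time = 6760 / 730
Time = 9.2603 seconds


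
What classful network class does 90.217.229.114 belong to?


First octet: 90
Binary: 01011010
0xxxxxxx -> Class A (1-126)
Class A, default mask 255.0.0.0 (/8)


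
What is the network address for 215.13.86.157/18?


IP:   11010111.00001101.01010110.10011101
Mask: 11111111.11111111.11000000.00000000
AND operation:
Net:  11010111.00001101.01000000.00000000
Network: 215.13.64.0/18


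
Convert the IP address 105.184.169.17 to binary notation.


105 = 01101001
184 = 10111000
169 = 10101001
17 = 00010001
Binary: 01101001.10111000.10101001.00010001


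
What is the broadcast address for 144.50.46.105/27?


Network: 144.50.46.96/27
Host bits = 5
Set all host bits to 1:
Broadcast: 144.50.46.127


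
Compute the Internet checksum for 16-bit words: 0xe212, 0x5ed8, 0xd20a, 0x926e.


Sum all words (with carry folding):
+ 0xe212 = 0xe212
+ 0x5ed8 = 0x40eb
+ 0xd20a = 0x12f6
+ 0x926e = 0xa564
One's complement: ~0xa564
Checksum = 0x5a9b


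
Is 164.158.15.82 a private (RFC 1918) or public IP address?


RFC 1918 private ranges:
  10.0.0.0/8 (10.0.0.0 - 10.255.255.255)
  172.16.0.0/12 (172.16.0.0 - 172.31.255.255)
  192.168.0.0/16 (192.168.0.0 - 192.168.255.255)
Public (not in any RFC 1918 range)


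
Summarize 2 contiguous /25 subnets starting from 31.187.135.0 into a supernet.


Original prefix: /25
Number of subnets: 2 = 2^1
New prefix = 25 - 1 = 24
Supernet: 31.187.135.0/24


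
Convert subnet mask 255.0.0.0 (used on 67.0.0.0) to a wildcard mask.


Subnet mask: 255.0.0.0
Wildcard = 255.255.255.255 - subnet mask
255 - 255 = 0
255 - 0 = 255
255 - 0 = 255
255 - 0 = 255
Wildcard: 0.255.255.255


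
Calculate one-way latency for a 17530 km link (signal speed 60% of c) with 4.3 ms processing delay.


Speed = 0.6 * 3e5 km/s = 180000 km/s
Propagation delay = 17530 / 180000 = 0.0974 s = 97.3889 ms
Processing delay = 4.3 ms
Total one-way latency = 101.6889 ms


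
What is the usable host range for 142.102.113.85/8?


Network: 142.0.0.0
Broadcast: 142.255.255.255
First usable = network + 1
Last usable = broadcast - 1
Range: 142.0.0.1 to 142.255.255.254


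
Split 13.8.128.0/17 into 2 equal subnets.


New prefix = 17 + 1 = 18
Each subnet has 16384 addresses
  13.8.128.0/18
  13.8.192.0/18
Subnets: 13.8.128.0/18, 13.8.192.0/18


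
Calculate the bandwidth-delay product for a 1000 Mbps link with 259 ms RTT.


BDP = bandwidth * RTT
= 1000 Mbps * 259 ms
= 1000 * 1e6 * 259 / 1000 bits
= 259000000 bits
= 32375000 bytes
= 31616.2109 KB
BDP = 259000000 bits (32375000 bytes)


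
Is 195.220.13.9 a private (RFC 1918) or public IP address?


RFC 1918 private ranges:
  10.0.0.0/8 (10.0.0.0 - 10.255.255.255)
  172.16.0.0/12 (172.16.0.0 - 172.31.255.255)
  192.168.0.0/16 (192.168.0.0 - 192.168.255.255)
Public (not in any RFC 1918 range)


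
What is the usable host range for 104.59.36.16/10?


Network: 104.0.0.0
Broadcast: 104.63.255.255
First usable = network + 1
Last usable = broadcast - 1
Range: 104.0.0.1 to 104.63.255.254


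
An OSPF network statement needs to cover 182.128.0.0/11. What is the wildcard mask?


Subnet mask: 255.224.0.0
Wildcard = 255.255.255.255 - subnet mask
255 - 255 = 0
255 - 224 = 31
255 - 0 = 255
255 - 0 = 255
Wildcard: 0.31.255.255


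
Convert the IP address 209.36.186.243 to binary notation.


209 = 11010001
36 = 00100100
186 = 10111010
243 = 11110011
Binary: 11010001.00100100.10111010.11110011


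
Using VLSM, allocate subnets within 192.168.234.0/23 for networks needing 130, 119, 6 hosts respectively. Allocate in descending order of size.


130 hosts -> /24 (254 usable): 192.168.234.0/24
119 hosts -> /25 (126 usable): 192.168.235.0/25
6 hosts -> /29 (6 usable): 192.168.235.128/29
Allocation: 192.168.234.0/24 (130 hosts, 254 usable); 192.168.235.0/25 (119 hosts, 126 usable); 192.168.235.128/29 (6 hosts, 6 usable)


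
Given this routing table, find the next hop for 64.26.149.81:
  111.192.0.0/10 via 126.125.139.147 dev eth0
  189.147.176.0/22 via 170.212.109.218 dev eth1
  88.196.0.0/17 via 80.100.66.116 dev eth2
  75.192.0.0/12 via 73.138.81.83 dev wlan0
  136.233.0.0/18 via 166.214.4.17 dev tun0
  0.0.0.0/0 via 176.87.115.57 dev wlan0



Longest prefix match for 64.26.149.81:
  /10 111.192.0.0: no
  /22 189.147.176.0: no
  /17 88.196.0.0: no
  /12 75.192.0.0: no
  /18 136.233.0.0: no
  /0 0.0.0.0: MATCH
Selected: next-hop 176.87.115.57 via wlan0 (matched /0)


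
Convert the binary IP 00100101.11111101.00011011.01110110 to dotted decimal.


00100101 = 37
11111101 = 253
00011011 = 27
01110110 = 118
IP: 37.253.27.118


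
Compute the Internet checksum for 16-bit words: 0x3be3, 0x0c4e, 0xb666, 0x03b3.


Sum all words (with carry folding):
+ 0x3be3 = 0x3be3
+ 0x0c4e = 0x4831
+ 0xb666 = 0xfe97
+ 0x03b3 = 0x024b
One's complement: ~0x024b
Checksum = 0xfdb4


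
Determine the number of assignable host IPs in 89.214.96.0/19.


Host bits = 32 - 19 = 13
Total addresses = 2^13 = 8192
Usable = total - 2 (network and broadcast)
Usable hosts: 8190


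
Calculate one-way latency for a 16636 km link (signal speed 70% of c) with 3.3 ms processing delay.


Speed = 0.7 * 3e5 km/s = 210000 km/s
Propagation delay = 16636 / 210000 = 0.0792 s = 79.219 ms
Processing delay = 3.3 ms
Total one-way latency = 82.519 ms


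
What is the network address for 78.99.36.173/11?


IP:   01001110.01100011.00100100.10101101
Mask: 11111111.11100000.00000000.00000000
AND operation:
Net:  01001110.01100000.00000000.00000000
Network: 78.96.0.0/11


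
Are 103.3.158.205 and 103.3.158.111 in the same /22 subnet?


Mask: 255.255.252.0
103.3.158.205 AND mask = 103.3.156.0
103.3.158.111 AND mask = 103.3.156.0
Yes, same subnet (103.3.156.0)


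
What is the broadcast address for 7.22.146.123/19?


Network: 7.22.128.0/19
Host bits = 13
Set all host bits to 1:
Broadcast: 7.22.159.255


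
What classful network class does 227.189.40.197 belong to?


First octet: 227
Binary: 11100011
1110xxxx -> Class D (224-239)
Class D (multicast), default mask N/A


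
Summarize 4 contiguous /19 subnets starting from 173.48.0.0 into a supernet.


Original prefix: /19
Number of subnets: 4 = 2^2
New prefix = 19 - 2 = 17
Supernet: 173.48.0.0/17


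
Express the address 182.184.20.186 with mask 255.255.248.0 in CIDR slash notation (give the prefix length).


Binary: 11111111.11111111.11111000.00000000
Count leading 1s
Prefix: /21


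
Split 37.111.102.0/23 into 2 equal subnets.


New prefix = 23 + 1 = 24
Each subnet has 256 addresses
  37.111.102.0/24
  37.111.103.0/24
Subnets: 37.111.102.0/24, 37.111.103.0/24


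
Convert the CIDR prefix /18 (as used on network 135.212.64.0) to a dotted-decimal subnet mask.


/18 means 18 network bits, 14 host bits
Binary: 11111111111111111100000000000000
Mask: 255.255.192.0


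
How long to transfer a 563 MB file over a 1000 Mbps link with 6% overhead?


Effective throughput = 1000 * (1 - 6/100) = 940 Mbps
File size in Mb = 563 * 8 = 4504 Mb
Time = 4504 / 940
Time = 4.7915 seconds


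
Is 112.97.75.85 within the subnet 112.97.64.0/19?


Subnet network: 112.97.64.0
Test IP AND mask: 112.97.64.0
Yes, 112.97.75.85 is in 112.97.64.0/19


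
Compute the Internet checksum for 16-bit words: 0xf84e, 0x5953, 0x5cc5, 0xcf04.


Sum all words (with carry folding):
+ 0xf84e = 0xf84e
+ 0x5953 = 0x51a2
+ 0x5cc5 = 0xae67
+ 0xcf04 = 0x7d6c
One's complement: ~0x7d6c
Checksum = 0x8293


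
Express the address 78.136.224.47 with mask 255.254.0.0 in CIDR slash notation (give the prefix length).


Binary: 11111111.11111110.00000000.00000000
Count leading 1s
Prefix: /15


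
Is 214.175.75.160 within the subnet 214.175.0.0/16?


Subnet network: 214.175.0.0
Test IP AND mask: 214.175.0.0
Yes, 214.175.75.160 is in 214.175.0.0/16


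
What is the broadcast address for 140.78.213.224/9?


Network: 140.0.0.0/9
Host bits = 23
Set all host bits to 1:
Broadcast: 140.127.255.255


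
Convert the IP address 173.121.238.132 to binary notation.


173 = 10101101
121 = 01111001
238 = 11101110
132 = 10000100
Binary: 10101101.01111001.11101110.10000100


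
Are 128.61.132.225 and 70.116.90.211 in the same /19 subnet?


Mask: 255.255.224.0
128.61.132.225 AND mask = 128.61.128.0
70.116.90.211 AND mask = 70.116.64.0
No, different subnets (128.61.128.0 vs 70.116.64.0)


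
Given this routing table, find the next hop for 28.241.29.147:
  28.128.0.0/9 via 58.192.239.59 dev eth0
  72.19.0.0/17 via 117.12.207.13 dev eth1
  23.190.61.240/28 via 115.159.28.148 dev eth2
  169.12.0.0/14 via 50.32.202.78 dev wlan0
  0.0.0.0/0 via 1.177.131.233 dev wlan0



Longest prefix match for 28.241.29.147:
  /9 28.128.0.0: MATCH
  /17 72.19.0.0: no
  /28 23.190.61.240: no
  /14 169.12.0.0: no
  /0 0.0.0.0: MATCH
Selected: next-hop 58.192.239.59 via eth0 (matched /9)
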